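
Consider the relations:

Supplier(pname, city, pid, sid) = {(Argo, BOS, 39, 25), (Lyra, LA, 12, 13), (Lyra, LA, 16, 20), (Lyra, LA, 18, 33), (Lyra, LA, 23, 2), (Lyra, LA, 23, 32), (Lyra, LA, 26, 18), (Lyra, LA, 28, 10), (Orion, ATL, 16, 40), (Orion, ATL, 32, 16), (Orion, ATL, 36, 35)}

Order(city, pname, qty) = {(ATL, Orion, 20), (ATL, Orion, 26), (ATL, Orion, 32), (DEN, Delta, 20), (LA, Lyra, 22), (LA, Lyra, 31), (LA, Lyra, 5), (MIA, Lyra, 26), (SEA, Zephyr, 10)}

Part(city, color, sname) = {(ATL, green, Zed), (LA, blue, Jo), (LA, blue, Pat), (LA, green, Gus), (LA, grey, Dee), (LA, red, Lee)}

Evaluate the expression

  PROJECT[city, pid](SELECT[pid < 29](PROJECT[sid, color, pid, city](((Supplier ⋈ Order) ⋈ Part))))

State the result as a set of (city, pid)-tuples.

{(ATL, 16), (LA, 12), (LA, 16), (LA, 18), (LA, 23), (LA, 26), (LA, 28)}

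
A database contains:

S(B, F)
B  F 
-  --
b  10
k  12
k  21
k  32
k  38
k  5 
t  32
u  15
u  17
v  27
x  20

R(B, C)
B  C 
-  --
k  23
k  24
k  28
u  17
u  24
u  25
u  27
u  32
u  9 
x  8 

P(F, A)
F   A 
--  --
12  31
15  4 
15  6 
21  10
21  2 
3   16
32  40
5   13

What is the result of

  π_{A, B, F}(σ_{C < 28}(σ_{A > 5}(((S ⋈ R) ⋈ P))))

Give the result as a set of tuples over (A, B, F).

{(10, k, 21), (13, k, 5), (31, k, 12), (40, k, 32), (6, u, 15)}

Joining S and R on B yields {(k, 12, 23), (k, 12, 24), (k, 12, 28), (k, 21, 23), (k, 21, 24), (k, 21, 28), (k, 32, 23), (k, 32, 24), (k, 32, 28), (k, 38, 23), (k, 38, 24), (k, 38, 28), (k, 5, 23), (k, 5, 24), (k, 5, 28), (u, 15, 17), (u, 15, 24), (u, 15, 25), (u, 15, 27), (u, 15, 32), (u, 15, 9), (u, 17, 17), (u, 17, 24), (u, 17, 25), (u, 17, 27), (u, 17, 32), (u, 17, 9), (x, 20, 8)}.
Joining (S ⋈ R) and P on F yields {(k, 12, 23, 31), (k, 12, 24, 31), (k, 12, 28, 31), (k, 21, 23, 10), (k, 21, 23, 2), (k, 21, 24, 10), (k, 21, 24, 2), (k, 21, 28, 10), (k, 21, 28, 2), (k, 32, 23, 40), (k, 32, 24, 40), (k, 32, 28, 40), (k, 5, 23, 13), (k, 5, 24, 13), (k, 5, 28, 13), (u, 15, 17, 4), (u, 15, 17, 6), (u, 15, 24, 4), (u, 15, 24, 6), (u, 15, 25, 4), (u, 15, 25, 6), (u, 15, 27, 4), (u, 15, 27, 6), (u, 15, 32, 4), (u, 15, 32, 6), (u, 15, 9, 4), (u, 15, 9, 6)}.
Apply σ_{A > 5}; surviving tuples: {(k, 12, 23, 31), (k, 12, 24, 31), (k, 12, 28, 31), (k, 21, 23, 10), (k, 21, 24, 10), (k, 21, 28, 10), (k, 32, 23, 40), (k, 32, 24, 40), (k, 32, 28, 40), (k, 5, 23, 13), (k, 5, 24, 13), (k, 5, 28, 13), (u, 15, 17, 6), (u, 15, 24, 6), (u, 15, 25, 6), (u, 15, 27, 6), (u, 15, 32, 6), (u, 15, 9, 6)}
Apply σ_{C < 28}; surviving tuples: {(k, 12, 23, 31), (k, 12, 24, 31), (k, 21, 23, 10), (k, 21, 24, 10), (k, 32, 23, 40), (k, 32, 24, 40), (k, 5, 23, 13), (k, 5, 24, 13), (u, 15, 17, 6), (u, 15, 24, 6), (u, 15, 25, 6), (u, 15, 27, 6), (u, 15, 9, 6)}
Keep only column(s) A, B, F (8 duplicate(s) eliminated): {(10, k, 21), (13, k, 5), (31, k, 12), (40, k, 32), (6, u, 15)}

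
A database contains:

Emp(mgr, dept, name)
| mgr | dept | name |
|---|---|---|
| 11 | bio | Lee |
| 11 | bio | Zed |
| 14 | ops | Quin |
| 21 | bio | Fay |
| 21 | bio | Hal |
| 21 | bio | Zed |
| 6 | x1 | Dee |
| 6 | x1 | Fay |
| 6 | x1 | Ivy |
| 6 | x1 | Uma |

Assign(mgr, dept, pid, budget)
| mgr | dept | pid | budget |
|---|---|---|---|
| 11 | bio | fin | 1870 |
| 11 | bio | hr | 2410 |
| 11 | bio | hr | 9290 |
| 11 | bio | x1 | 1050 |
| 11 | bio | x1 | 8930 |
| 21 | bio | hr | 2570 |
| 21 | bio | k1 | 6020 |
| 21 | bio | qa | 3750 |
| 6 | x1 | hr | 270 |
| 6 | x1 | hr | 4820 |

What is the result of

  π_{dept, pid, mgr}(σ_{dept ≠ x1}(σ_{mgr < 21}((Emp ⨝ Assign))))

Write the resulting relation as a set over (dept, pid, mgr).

{(bio, fin, 11), (bio, hr, 11), (bio, x1, 11)}

Natural join on mgr, dept: {(11, bio, Lee, fin, 1870), (11, bio, Lee, hr, 2410), (11, bio, Lee, hr, 9290), (11, bio, Lee, x1, 1050), (11, bio, Lee, x1, 8930), (11, bio, Zed, fin, 1870), (11, bio, Zed, hr, 2410), (11, bio, Zed, hr, 9290), (11, bio, Zed, x1, 1050), (11, bio, Zed, x1, 8930), (21, bio, Fay, hr, 2570), (21, bio, Fay, k1, 6020), (21, bio, Fay, qa, 3750), (21, bio, Hal, hr, 2570), (21, bio, Hal, k1, 6020), (21, bio, Hal, qa, 3750), (21, bio, Zed, hr, 2570), (21, bio, Zed, k1, 6020), (21, bio, Zed, qa, 3750), (6, x1, Dee, hr, 270), (6, x1, Dee, hr, 4820), (6, x1, Fay, hr, 270), (6, x1, Fay, hr, 4820), (6, x1, Ivy, hr, 270), (6, x1, Ivy, hr, 4820), (6, x1, Uma, hr, 270), (6, x1, Uma, hr, 4820)}
Filtering on mgr < 21 leaves {(11, bio, Lee, fin, 1870), (11, bio, Lee, hr, 2410), (11, bio, Lee, hr, 9290), (11, bio, Lee, x1, 1050), (11, bio, Lee, x1, 8930), (11, bio, Zed, fin, 1870), (11, bio, Zed, hr, 2410), (11, bio, Zed, hr, 9290), (11, bio, Zed, x1, 1050), (11, bio, Zed, x1, 8930), (6, x1, Dee, hr, 270), (6, x1, Dee, hr, 4820), (6, x1, Fay, hr, 270), (6, x1, Fay, hr, 4820), (6, x1, Ivy, hr, 270), (6, x1, Ivy, hr, 4820), (6, x1, Uma, hr, 270), (6, x1, Uma, hr, 4820)}.
Filtering on dept ≠ x1 leaves {(11, bio, Lee, fin, 1870), (11, bio, Lee, hr, 2410), (11, bio, Lee, hr, 9290), (11, bio, Lee, x1, 1050), (11, bio, Lee, x1, 8930), (11, bio, Zed, fin, 1870), (11, bio, Zed, hr, 2410), (11, bio, Zed, hr, 9290), (11, bio, Zed, x1, 1050), (11, bio, Zed, x1, 8930)}.
Projecting to dept, pid, mgr (7 duplicate(s) eliminated): {(bio, fin, 11), (bio, hr, 11), (bio, x1, 11)}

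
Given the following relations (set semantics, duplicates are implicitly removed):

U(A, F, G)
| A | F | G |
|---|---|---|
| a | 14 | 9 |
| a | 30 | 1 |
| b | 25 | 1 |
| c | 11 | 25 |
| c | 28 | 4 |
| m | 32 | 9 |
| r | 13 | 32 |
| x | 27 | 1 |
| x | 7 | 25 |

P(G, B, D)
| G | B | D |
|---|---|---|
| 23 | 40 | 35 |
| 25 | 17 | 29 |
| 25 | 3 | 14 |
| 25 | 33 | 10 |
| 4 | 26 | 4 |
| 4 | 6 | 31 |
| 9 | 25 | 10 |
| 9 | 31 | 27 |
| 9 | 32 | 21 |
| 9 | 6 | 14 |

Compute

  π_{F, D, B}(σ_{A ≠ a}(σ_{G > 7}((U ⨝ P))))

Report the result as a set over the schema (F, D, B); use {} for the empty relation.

{(11, 10, 33), (11, 14, 3), (11, 29, 17), (32, 10, 25), (32, 14, 6), (32, 21, 32), (32, 27, 31), (7, 10, 33), (7, 14, 3), (7, 29, 17)}

Joining U and P on G yields {(a, 14, 9, 25, 10), (a, 14, 9, 31, 27), (a, 14, 9, 32, 21), (a, 14, 9, 6, 14), (c, 11, 25, 17, 29), (c, 11, 25, 3, 14), (c, 11, 25, 33, 10), (c, 28, 4, 26, 4), (c, 28, 4, 6, 31), (m, 32, 9, 25, 10), (m, 32, 9, 31, 27), (m, 32, 9, 32, 21), (m, 32, 9, 6, 14), (x, 7, 25, 17, 29), (x, 7, 25, 3, 14), (x, 7, 25, 33, 10)}.
Apply σ_{G > 7}; surviving tuples: {(a, 14, 9, 25, 10), (a, 14, 9, 31, 27), (a, 14, 9, 32, 21), (a, 14, 9, 6, 14), (c, 11, 25, 17, 29), (c, 11, 25, 3, 14), (c, 11, 25, 33, 10), (m, 32, 9, 25, 10), (m, 32, 9, 31, 27), (m, 32, 9, 32, 21), (m, 32, 9, 6, 14), (x, 7, 25, 17, 29), (x, 7, 25, 3, 14), (x, 7, 25, 33, 10)}
Apply σ_{A ≠ a}; surviving tuples: {(c, 11, 25, 17, 29), (c, 11, 25, 3, 14), (c, 11, 25, 33, 10), (m, 32, 9, 25, 10), (m, 32, 9, 31, 27), (m, 32, 9, 32, 21), (m, 32, 9, 6, 14), (x, 7, 25, 17, 29), (x, 7, 25, 3, 14), (x, 7, 25, 33, 10)}
π_{F, D, B} gives {(11, 10, 33), (11, 14, 3), (11, 29, 17), (32, 10, 25), (32, 14, 6), (32, 21, 32), (32, 27, 31), (7, 10, 33), (7, 14, 3), (7, 29, 17)}.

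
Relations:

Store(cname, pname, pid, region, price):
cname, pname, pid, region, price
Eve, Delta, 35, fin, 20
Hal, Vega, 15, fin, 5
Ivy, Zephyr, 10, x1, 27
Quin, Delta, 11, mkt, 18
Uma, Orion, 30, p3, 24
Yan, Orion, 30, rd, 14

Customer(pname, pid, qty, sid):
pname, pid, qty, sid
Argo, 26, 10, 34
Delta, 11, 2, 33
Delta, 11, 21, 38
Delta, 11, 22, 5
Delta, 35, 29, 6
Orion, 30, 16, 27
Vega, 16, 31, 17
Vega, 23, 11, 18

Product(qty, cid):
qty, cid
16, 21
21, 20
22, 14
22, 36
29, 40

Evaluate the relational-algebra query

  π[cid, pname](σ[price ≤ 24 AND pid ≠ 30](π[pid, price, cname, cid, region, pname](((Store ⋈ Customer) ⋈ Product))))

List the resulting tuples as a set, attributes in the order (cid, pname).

{(14, Delta), (20, Delta), (36, Delta), (40, Delta)}

Joining Store and Customer on pname, pid yields {(Eve, Delta, 35, fin, 20, 29, 6), (Quin, Delta, 11, mkt, 18, 2, 33), (Quin, Delta, 11, mkt, 18, 21, 38), (Quin, Delta, 11, mkt, 18, 22, 5), (Uma, Orion, 30, p3, 24, 16, 27), (Yan, Orion, 30, rd, 14, 16, 27)}.
Joining (Store ⋈ Customer) and Product on qty yields {(Eve, Delta, 35, fin, 20, 29, 6, 40), (Quin, Delta, 11, mkt, 18, 21, 38, 20), (Quin, Delta, 11, mkt, 18, 22, 5, 14), (Quin, Delta, 11, mkt, 18, 22, 5, 36), (Uma, Orion, 30, p3, 24, 16, 27, 21), (Yan, Orion, 30, rd, 14, 16, 27, 21)}.
Keep only column(s) pid, price, cname, cid, region, pname: {(11, 18, Quin, 14, mkt, Delta), (11, 18, Quin, 20, mkt, Delta), (11, 18, Quin, 36, mkt, Delta), (30, 14, Yan, 21, rd, Orion), (30, 24, Uma, 21, p3, Orion), (35, 20, Eve, 40, fin, Delta)}
σ[price ≤ 24 AND pid ≠ 30]: keep tuples satisfying price ≤ 24 AND pid ≠ 30 → {(11, 18, Quin, 14, mkt, Delta), (11, 18, Quin, 20, mkt, Delta), (11, 18, Quin, 36, mkt, Delta), (35, 20, Eve, 40, fin, Delta)}
Keep only column(s) cid, pname: {(14, Delta), (20, Delta), (36, Delta), (40, Delta)}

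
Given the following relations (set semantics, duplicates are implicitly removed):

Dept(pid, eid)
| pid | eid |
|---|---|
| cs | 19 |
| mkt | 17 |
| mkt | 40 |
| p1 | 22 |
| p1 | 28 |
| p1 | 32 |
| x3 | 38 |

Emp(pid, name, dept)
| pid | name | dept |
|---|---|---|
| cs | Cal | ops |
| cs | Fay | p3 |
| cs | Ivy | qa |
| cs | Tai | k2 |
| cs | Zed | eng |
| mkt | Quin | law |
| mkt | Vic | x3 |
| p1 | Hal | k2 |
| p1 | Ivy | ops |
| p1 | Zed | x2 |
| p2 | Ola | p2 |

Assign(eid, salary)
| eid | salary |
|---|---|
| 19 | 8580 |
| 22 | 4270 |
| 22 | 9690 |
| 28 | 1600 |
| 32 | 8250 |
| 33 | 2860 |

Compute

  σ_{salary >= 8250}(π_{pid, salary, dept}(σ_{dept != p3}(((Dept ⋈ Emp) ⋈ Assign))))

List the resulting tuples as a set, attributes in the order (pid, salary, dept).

{(cs, 8580, eng), (cs, 8580, k2), (cs, 8580, ops), (cs, 8580, qa), (p1, 8250, k2), (p1, 8250, ops), (p1, 8250, x2), (p1, 9690, k2), (p1, 9690, ops), (p1, 9690, x2)}

Dept ⋈ Emp (natural join on pid): {(cs, 19, Cal, ops), (cs, 19, Fay, p3), (cs, 19, Ivy, qa), (cs, 19, Tai, k2), (cs, 19, Zed, eng), (mkt, 17, Quin, law), (mkt, 17, Vic, x3), (mkt, 40, Quin, law), (mkt, 40, Vic, x3), (p1, 22, Hal, k2), (p1, 22, Ivy, ops), (p1, 22, Zed, x2), (p1, 28, Hal, k2), (p1, 28, Ivy, ops), (p1, 28, Zed, x2), (p1, 32, Hal, k2), (p1, 32, Ivy, ops), (p1, 32, Zed, x2)}
(Dept ⋈ Emp) ⋈ Assign (natural join on eid): {(cs, 19, Cal, ops, 8580), (cs, 19, Fay, p3, 8580), (cs, 19, Ivy, qa, 8580), (cs, 19, Tai, k2, 8580), (cs, 19, Zed, eng, 8580), (p1, 22, Hal, k2, 4270), (p1, 22, Hal, k2, 9690), (p1, 22, Ivy, ops, 4270), (p1, 22, Ivy, ops, 9690), (p1, 22, Zed, x2, 4270), (p1, 22, Zed, x2, 9690), (p1, 28, Hal, k2, 1600), (p1, 28, Ivy, ops, 1600), (p1, 28, Zed, x2, 1600), (p1, 32, Hal, k2, 8250), (p1, 32, Ivy, ops, 8250), (p1, 32, Zed, x2, 8250)}
σ[dept != p3]: keep tuples satisfying dept != p3 → {(cs, 19, Cal, ops, 8580), (cs, 19, Ivy, qa, 8580), (cs, 19, Tai, k2, 8580), (cs, 19, Zed, eng, 8580), (p1, 22, Hal, k2, 4270), (p1, 22, Hal, k2, 9690), (p1, 22, Ivy, ops, 4270), (p1, 22, Ivy, ops, 9690), (p1, 22, Zed, x2, 4270), (p1, 22, Zed, x2, 9690), (p1, 28, Hal, k2, 1600), (p1, 28, Ivy, ops, 1600), (p1, 28, Zed, x2, 1600), (p1, 32, Hal, k2, 8250), (p1, 32, Ivy, ops, 8250), (p1, 32, Zed, x2, 8250)}
Keep only column(s) pid, salary, dept: {(cs, 8580, eng), (cs, 8580, k2), (cs, 8580, ops), (cs, 8580, qa), (p1, 1600, k2), (p1, 1600, ops), (p1, 1600, x2), (p1, 4270, k2), (p1, 4270, ops), (p1, 4270, x2), (p1, 8250, k2), (p1, 8250, ops), (p1, 8250, x2), (p1, 9690, k2), (p1, 9690, ops), (p1, 9690, x2)}
σ[salary >= 8250]: keep tuples satisfying salary >= 8250 → {(cs, 8580, eng), (cs, 8580, k2), (cs, 8580, ops), (cs, 8580, qa), (p1, 8250, k2), (p1, 8250, ops), (p1, 8250, x2), (p1, 9690, k2), (p1, 9690, ops), (p1, 9690, x2)}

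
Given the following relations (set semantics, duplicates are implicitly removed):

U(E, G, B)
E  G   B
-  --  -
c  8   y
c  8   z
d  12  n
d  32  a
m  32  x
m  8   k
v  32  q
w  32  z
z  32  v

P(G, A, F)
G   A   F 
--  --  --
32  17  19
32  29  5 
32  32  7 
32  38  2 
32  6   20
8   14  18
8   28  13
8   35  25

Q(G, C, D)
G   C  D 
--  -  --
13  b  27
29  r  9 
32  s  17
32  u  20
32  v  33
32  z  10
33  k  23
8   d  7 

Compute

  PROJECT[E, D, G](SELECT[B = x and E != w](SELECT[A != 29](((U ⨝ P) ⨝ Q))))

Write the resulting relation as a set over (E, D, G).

{(m, 10, 32), (m, 17, 32), (m, 20, 32), (m, 33, 32)}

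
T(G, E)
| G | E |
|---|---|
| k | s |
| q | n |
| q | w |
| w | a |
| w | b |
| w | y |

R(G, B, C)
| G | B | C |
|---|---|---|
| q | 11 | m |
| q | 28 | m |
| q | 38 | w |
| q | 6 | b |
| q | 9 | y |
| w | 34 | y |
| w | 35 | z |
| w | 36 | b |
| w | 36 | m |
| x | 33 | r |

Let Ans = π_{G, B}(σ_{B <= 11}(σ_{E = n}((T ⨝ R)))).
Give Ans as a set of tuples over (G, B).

{(q, 11), (q, 6), (q, 9)}

Joining T and R on G yields {(q, n, 11, m), (q, n, 28, m), (q, n, 38, w), (q, n, 6, b), (q, n, 9, y), (q, w, 11, m), (q, w, 28, m), (q, w, 38, w), (q, w, 6, b), (q, w, 9, y), (w, a, 34, y), (w, a, 35, z), (w, a, 36, b), (w, a, 36, m), (w, b, 34, y), (w, b, 35, z), (w, b, 36, b), (w, b, 36, m), (w, y, 34, y), (w, y, 35, z), (w, y, 36, b), (w, y, 36, m)}.
Filtering on E = n leaves {(q, n, 11, m), (q, n, 28, m), (q, n, 38, w), (q, n, 6, b), (q, n, 9, y)}.
Filtering on B <= 11 leaves {(q, n, 11, m), (q, n, 6, b), (q, n, 9, y)}.
π_{G, B} gives {(q, 11), (q, 6), (q, 9)}.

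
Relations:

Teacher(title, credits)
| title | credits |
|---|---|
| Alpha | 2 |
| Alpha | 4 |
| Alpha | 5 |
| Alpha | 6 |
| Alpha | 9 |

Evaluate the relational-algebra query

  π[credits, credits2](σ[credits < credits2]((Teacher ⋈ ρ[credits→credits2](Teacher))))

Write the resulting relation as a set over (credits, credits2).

ρ[credits→credits2]: schema becomes (title, credits2); tuples unchanged.
Joining Teacher and ρ[credits→credits2](Teacher) on title yields {(Alpha, 2, 2), (Alpha, 2, 4), (Alpha, 2, 5), (Alpha, 2, 6), (Alpha, 2, 9), (Alpha, 4, 2), (Alpha, 4, 4), (Alpha, 4, 5), (Alpha, 4, 6), (Alpha, 4, 9), (Alpha, 5, 2), (Alpha, 5, 4), (Alpha, 5, 5), (Alpha, 5, 6), (Alpha, 5, 9), (Alpha, 6, 2), (Alpha, 6, 4), (Alpha, 6, 5), (Alpha, 6, 6), (Alpha, 6, 9), (Alpha, 9, 2), (Alpha, 9, 4), (Alpha, 9, 5), (Alpha, 9, 6), (Alpha, 9, 9)}.
Selection credits < credits2: {(Alpha, 2, 4), (Alpha, 2, 5), (Alpha, 2, 6), (Alpha, 2, 9), (Alpha, 4, 5), (Alpha, 4, 6), (Alpha, 4, 9), (Alpha, 5, 6), (Alpha, 5, 9), (Alpha, 6, 9)}
π[credits, credits2]: project onto (credits, credits2) → {(2, 4), (2, 5), (2, 6), (2, 9), (4, 5), (4, 6), (4, 9), (5, 6), (5, 9), (6, 9)}

{(2, 4), (2, 5), (2, 6), (2, 9), (4, 5), (4, 6), (4, 9), (5, 6), (5, 9), (6, 9)}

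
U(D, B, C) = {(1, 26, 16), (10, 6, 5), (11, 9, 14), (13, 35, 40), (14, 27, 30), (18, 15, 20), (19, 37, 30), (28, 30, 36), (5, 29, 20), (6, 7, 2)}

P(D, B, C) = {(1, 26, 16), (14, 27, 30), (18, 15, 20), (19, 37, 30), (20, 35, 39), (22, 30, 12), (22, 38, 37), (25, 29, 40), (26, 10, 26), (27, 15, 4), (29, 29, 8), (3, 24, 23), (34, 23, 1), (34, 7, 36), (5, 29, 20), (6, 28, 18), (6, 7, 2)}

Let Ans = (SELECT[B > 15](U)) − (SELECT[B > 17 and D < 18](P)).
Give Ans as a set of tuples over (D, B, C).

Selection B > 15: {(1, 26, 16), (13, 35, 40), (14, 27, 30), (19, 37, 30), (28, 30, 36), (5, 29, 20)}
Selection B > 17 and D < 18: {(1, 26, 16), (14, 27, 30), (3, 24, 23), (5, 29, 20), (6, 28, 18)}
Difference: {(1, 26, 16), (13, 35, 40), (14, 27, 30), (19, 37, 30), (28, 30, 36), (5, 29, 20)} with {(1, 26, 16), (14, 27, 30), (3, 24, 23), (5, 29, 20), (6, 28, 18)} → {(13, 35, 40), (19, 37, 30), (28, 30, 36)}

{(13, 35, 40), (19, 37, 30), (28, 30, 36)}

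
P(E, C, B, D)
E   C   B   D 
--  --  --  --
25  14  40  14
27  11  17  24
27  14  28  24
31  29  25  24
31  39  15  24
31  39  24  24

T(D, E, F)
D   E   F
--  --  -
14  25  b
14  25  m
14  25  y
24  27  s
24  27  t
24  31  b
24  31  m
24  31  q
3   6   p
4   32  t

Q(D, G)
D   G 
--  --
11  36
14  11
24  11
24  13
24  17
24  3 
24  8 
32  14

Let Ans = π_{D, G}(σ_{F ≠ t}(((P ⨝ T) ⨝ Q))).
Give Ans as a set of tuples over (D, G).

P ⋈ T (natural join on E, D): {(25, 14, 40, 14, b), (25, 14, 40, 14, m), (25, 14, 40, 14, y), (27, 11, 17, 24, s), (27, 11, 17, 24, t), (27, 14, 28, 24, s), (27, 14, 28, 24, t), (31, 29, 25, 24, b), (31, 29, 25, 24, m), (31, 29, 25, 24, q), (31, 39, 15, 24, b), (31, 39, 15, 24, m), (31, 39, 15, 24, q), (31, 39, 24, 24, b), (31, 39, 24, 24, m), (31, 39, 24, 24, q)}
(P ⨝ T) ⋈ Q (natural join on D): {(25, 14, 40, 14, b, 11), (25, 14, 40, 14, m, 11), (25, 14, 40, 14, y, 11), (27, 11, 17, 24, s, 11), (27, 11, 17, 24, s, 13), (27, 11, 17, 24, s, 17), (27, 11, 17, 24, s, 3), (27, 11, 17, 24, s, 8), (27, 11, 17, 24, t, 11), (27, 11, 17, 24, t, 13), (27, 11, 17, 24, t, 17), (27, 11, 17, 24, t, 3), (27, 11, 17, 24, t, 8), (27, 14, 28, 24, s, 11), (27, 14, 28, 24, s, 13), (27, 14, 28, 24, s, 17), (27, 14, 28, 24, s, 3), (27, 14, 28, 24, s, 8), (27, 14, 28, 24, t, 11), (27, 14, 28, 24, t, 13), (27, 14, 28, 24, t, 17), (27, 14, 28, 24, t, 3), (27, 14, 28, 24, t, 8), (31, 29, 25, 24, b, 11), (31, 29, 25, 24, b, 13), (31, 29, 25, 24, b, 17), (31, 29, 25, 24, b, 3), (31, 29, 25, 24, b, 8), (31, 29, 25, 24, m, 11), (31, 29, 25, 24, m, 13), (31, 29, 25, 24, m, 17), (31, 29, 25, 24, m, 3), (31, 29, 25, 24, m, 8), (31, 29, 25, 24, q, 11), (31, 29, 25, 24, q, 13), (31, 29, 25, 24, q, 17), (31, 29, 25, 24, q, 3), (31, 29, 25, 24, q, 8), (31, 39, 15, 24, b, 11), (31, 39, 15, 24, b, 13), (31, 39, 15, 24, b, 17), (31, 39, 15, 24, b, 3), (31, 39, 15, 24, b, 8), (31, 39, 15, 24, m, 11), (31, 39, 15, 24, m, 13), (31, 39, 15, 24, m, 17), (31, 39, 15, 24, m, 3), (31, 39, 15, 24, m, 8), (31, 39, 15, 24, q, 11), (31, 39, 15, 24, q, 13), (31, 39, 15, 24, q, 17), (31, 39, 15, 24, q, 3), (31, 39, 15, 24, q, 8), (31, 39, 24, 24, b, 11), (31, 39, 24, 24, b, 13), (31, 39, 24, 24, b, 17), (31, 39, 24, 24, b, 3), (31, 39, 24, 24, b, 8), (31, 39, 24, 24, m, 11), (31, 39, 24, 24, m, 13), (31, 39, 24, 24, m, 17), (31, 39, 24, 24, m, 3), (31, 39, 24, 24, m, 8), (31, 39, 24, 24, q, 11), (31, 39, 24, 24, q, 13), (31, 39, 24, 24, q, 17), (31, 39, 24, 24, q, 3), (31, 39, 24, 24, q, 8)}
Filtering on F ≠ t leaves {(25, 14, 40, 14, b, 11), (25, 14, 40, 14, m, 11), (25, 14, 40, 14, y, 11), (27, 11, 17, 24, s, 11), (27, 11, 17, 24, s, 13), (27, 11, 17, 24, s, 17), (27, 11, 17, 24, s, 3), (27, 11, 17, 24, s, 8), (27, 14, 28, 24, s, 11), (27, 14, 28, 24, s, 13), (27, 14, 28, 24, s, 17), (27, 14, 28, 24, s, 3), (27, 14, 28, 24, s, 8), (31, 29, 25, 24, b, 11), (31, 29, 25, 24, b, 13), (31, 29, 25, 24, b, 17), (31, 29, 25, 24, b, 3), (31, 29, 25, 24, b, 8), (31, 29, 25, 24, m, 11), (31, 29, 25, 24, m, 13), (31, 29, 25, 24, m, 17), (31, 29, 25, 24, m, 3), (31, 29, 25, 24, m, 8), (31, 29, 25, 24, q, 11), (31, 29, 25, 24, q, 13), (31, 29, 25, 24, q, 17), (31, 29, 25, 24, q, 3), (31, 29, 25, 24, q, 8), (31, 39, 15, 24, b, 11), (31, 39, 15, 24, b, 13), (31, 39, 15, 24, b, 17), (31, 39, 15, 24, b, 3), (31, 39, 15, 24, b, 8), (31, 39, 15, 24, m, 11), (31, 39, 15, 24, m, 13), (31, 39, 15, 24, m, 17), (31, 39, 15, 24, m, 3), (31, 39, 15, 24, m, 8), (31, 39, 15, 24, q, 11), (31, 39, 15, 24, q, 13), (31, 39, 15, 24, q, 17), (31, 39, 15, 24, q, 3), (31, 39, 15, 24, q, 8), (31, 39, 24, 24, b, 11), (31, 39, 24, 24, b, 13), (31, 39, 24, 24, b, 17), (31, 39, 24, 24, b, 3), (31, 39, 24, 24, b, 8), (31, 39, 24, 24, m, 11), (31, 39, 24, 24, m, 13), (31, 39, 24, 24, m, 17), (31, 39, 24, 24, m, 3), (31, 39, 24, 24, m, 8), (31, 39, 24, 24, q, 11), (31, 39, 24, 24, q, 13), (31, 39, 24, 24, q, 17), (31, 39, 24, 24, q, 3), (31, 39, 24, 24, q, 8)}.
π_{D, G} gives {(14, 11), (24, 11), (24, 13), (24, 17), (24, 3), (24, 8)} (52 duplicate(s) eliminated).

{(14, 11), (24, 11), (24, 13), (24, 17), (24, 3), (24, 8)}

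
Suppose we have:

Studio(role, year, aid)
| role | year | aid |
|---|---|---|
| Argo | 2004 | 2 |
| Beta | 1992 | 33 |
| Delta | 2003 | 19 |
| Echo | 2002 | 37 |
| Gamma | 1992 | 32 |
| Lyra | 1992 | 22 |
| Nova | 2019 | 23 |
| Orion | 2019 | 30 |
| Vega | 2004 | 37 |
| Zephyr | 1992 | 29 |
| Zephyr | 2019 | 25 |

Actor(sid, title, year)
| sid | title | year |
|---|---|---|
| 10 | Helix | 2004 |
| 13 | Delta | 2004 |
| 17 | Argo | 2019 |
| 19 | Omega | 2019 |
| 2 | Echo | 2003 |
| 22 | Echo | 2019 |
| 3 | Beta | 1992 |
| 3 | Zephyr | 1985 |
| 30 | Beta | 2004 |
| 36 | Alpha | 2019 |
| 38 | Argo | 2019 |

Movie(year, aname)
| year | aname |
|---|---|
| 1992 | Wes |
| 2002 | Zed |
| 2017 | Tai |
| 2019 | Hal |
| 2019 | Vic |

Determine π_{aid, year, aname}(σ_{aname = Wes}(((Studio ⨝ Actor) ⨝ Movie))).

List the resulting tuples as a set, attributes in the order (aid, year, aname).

{(22, 1992, Wes), (29, 1992, Wes), (32, 1992, Wes), (33, 1992, Wes)}

Studio ⋈ Actor (natural join on year): {(Argo, 2004, 2, 10, Helix), (Argo, 2004, 2, 13, Delta), (Argo, 2004, 2, 30, Beta), (Beta, 1992, 33, 3, Beta), (Delta, 2003, 19, 2, Echo), (Gamma, 1992, 32, 3, Beta), (Lyra, 1992, 22, 3, Beta), (Nova, 2019, 23, 17, Argo), (Nova, 2019, 23, 19, Omega), (Nova, 2019, 23, 22, Echo), (Nova, 2019, 23, 36, Alpha), (Nova, 2019, 23, 38, Argo), (Orion, 2019, 30, 17, Argo), (Orion, 2019, 30, 19, Omega), (Orion, 2019, 30, 22, Echo), (Orion, 2019, 30, 36, Alpha), (Orion, 2019, 30, 38, Argo), (Vega, 2004, 37, 10, Helix), (Vega, 2004, 37, 13, Delta), (Vega, 2004, 37, 30, Beta), (Zephyr, 1992, 29, 3, Beta), (Zephyr, 2019, 25, 17, Argo), (Zephyr, 2019, 25, 19, Omega), (Zephyr, 2019, 25, 22, Echo), (Zephyr, 2019, 25, 36, Alpha), (Zephyr, 2019, 25, 38, Argo)}
(Studio ⨝ Actor) ⋈ Movie (natural join on year): {(Beta, 1992, 33, 3, Beta, Wes), (Gamma, 1992, 32, 3, Beta, Wes), (Lyra, 1992, 22, 3, Beta, Wes), (Nova, 2019, 23, 17, Argo, Hal), (Nova, 2019, 23, 17, Argo, Vic), (Nova, 2019, 23, 19, Omega, Hal), (Nova, 2019, 23, 19, Omega, Vic), (Nova, 2019, 23, 22, Echo, Hal), (Nova, 2019, 23, 22, Echo, Vic), (Nova, 2019, 23, 36, Alpha, Hal), (Nova, 2019, 23, 36, Alpha, Vic), (Nova, 2019, 23, 38, Argo, Hal), (Nova, 2019, 23, 38, Argo, Vic), (Orion, 2019, 30, 17, Argo, Hal), (Orion, 2019, 30, 17, Argo, Vic), (Orion, 2019, 30, 19, Omega, Hal), (Orion, 2019, 30, 19, Omega, Vic), (Orion, 2019, 30, 22, Echo, Hal), (Orion, 2019, 30, 22, Echo, Vic), (Orion, 2019, 30, 36, Alpha, Hal), (Orion, 2019, 30, 36, Alpha, Vic), (Orion, 2019, 30, 38, Argo, Hal), (Orion, 2019, 30, 38, Argo, Vic), (Zephyr, 1992, 29, 3, Beta, Wes), (Zephyr, 2019, 25, 17, Argo, Hal), (Zephyr, 2019, 25, 17, Argo, Vic), (Zephyr, 2019, 25, 19, Omega, Hal), (Zephyr, 2019, 25, 19, Omega, Vic), (Zephyr, 2019, 25, 22, Echo, Hal), (Zephyr, 2019, 25, 22, Echo, Vic), (Zephyr, 2019, 25, 36, Alpha, Hal), (Zephyr, 2019, 25, 36, Alpha, Vic), (Zephyr, 2019, 25, 38, Argo, Hal), (Zephyr, 2019, 25, 38, Argo, Vic)}
Selection aname = Wes: {(Beta, 1992, 33, 3, Beta, Wes), (Gamma, 1992, 32, 3, Beta, Wes), (Lyra, 1992, 22, 3, Beta, Wes), (Zephyr, 1992, 29, 3, Beta, Wes)}
Keep only column(s) aid, year, aname: {(22, 1992, Wes), (29, 1992, Wes), (32, 1992, Wes), (33, 1992, Wes)}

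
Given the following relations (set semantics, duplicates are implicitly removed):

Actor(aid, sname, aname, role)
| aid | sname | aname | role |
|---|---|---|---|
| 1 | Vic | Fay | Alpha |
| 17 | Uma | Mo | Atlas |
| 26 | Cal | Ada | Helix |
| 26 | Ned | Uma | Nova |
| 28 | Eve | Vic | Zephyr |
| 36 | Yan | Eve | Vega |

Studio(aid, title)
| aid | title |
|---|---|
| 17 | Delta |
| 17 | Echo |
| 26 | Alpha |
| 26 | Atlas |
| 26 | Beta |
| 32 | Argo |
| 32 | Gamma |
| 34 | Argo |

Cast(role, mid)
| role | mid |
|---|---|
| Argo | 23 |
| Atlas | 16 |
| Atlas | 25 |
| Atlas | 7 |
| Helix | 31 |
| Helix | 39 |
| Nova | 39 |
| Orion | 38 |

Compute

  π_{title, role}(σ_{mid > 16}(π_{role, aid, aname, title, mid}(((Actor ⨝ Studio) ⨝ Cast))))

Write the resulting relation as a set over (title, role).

{(Alpha, Helix), (Alpha, Nova), (Atlas, Helix), (Atlas, Nova), (Beta, Helix), (Beta, Nova), (Delta, Atlas), (Echo, Atlas)}

Actor ⋈ Studio (natural join on aid): {(17, Uma, Mo, Atlas, Delta), (17, Uma, Mo, Atlas, Echo), (26, Cal, Ada, Helix, Alpha), (26, Cal, Ada, Helix, Atlas), (26, Cal, Ada, Helix, Beta), (26, Ned, Uma, Nova, Alpha), (26, Ned, Uma, Nova, Atlas), (26, Ned, Uma, Nova, Beta)}
(Actor ⨝ Studio) ⋈ Cast (natural join on role): {(17, Uma, Mo, Atlas, Delta, 16), (17, Uma, Mo, Atlas, Delta, 25), (17, Uma, Mo, Atlas, Delta, 7), (17, Uma, Mo, Atlas, Echo, 16), (17, Uma, Mo, Atlas, Echo, 25), (17, Uma, Mo, Atlas, Echo, 7), (26, Cal, Ada, Helix, Alpha, 31), (26, Cal, Ada, Helix, Alpha, 39), (26, Cal, Ada, Helix, Atlas, 31), (26, Cal, Ada, Helix, Atlas, 39), (26, Cal, Ada, Helix, Beta, 31), (26, Cal, Ada, Helix, Beta, 39), (26, Ned, Uma, Nova, Alpha, 39), (26, Ned, Uma, Nova, Atlas, 39), (26, Ned, Uma, Nova, Beta, 39)}
π[role, aid, aname, title, mid]: project onto (role, aid, aname, title, mid) → {(Atlas, 17, Mo, Delta, 16), (Atlas, 17, Mo, Delta, 25), (Atlas, 17, Mo, Delta, 7), (Atlas, 17, Mo, Echo, 16), (Atlas, 17, Mo, Echo, 25), (Atlas, 17, Mo, Echo, 7), (Helix, 26, Ada, Alpha, 31), (Helix, 26, Ada, Alpha, 39), (Helix, 26, Ada, Atlas, 31), (Helix, 26, Ada, Atlas, 39), (Helix, 26, Ada, Beta, 31), (Helix, 26, Ada, Beta, 39), (Nova, 26, Uma, Alpha, 39), (Nova, 26, Uma, Atlas, 39), (Nova, 26, Uma, Beta, 39)}
Filtering on mid > 16 leaves {(Atlas, 17, Mo, Delta, 25), (Atlas, 17, Mo, Echo, 25), (Helix, 26, Ada, Alpha, 31), (Helix, 26, Ada, Alpha, 39), (Helix, 26, Ada, Atlas, 31), (Helix, 26, Ada, Atlas, 39), (Helix, 26, Ada, Beta, 31), (Helix, 26, Ada, Beta, 39), (Nova, 26, Uma, Alpha, 39), (Nova, 26, Uma, Atlas, 39), (Nova, 26, Uma, Beta, 39)}.
π[title, role]: project onto (title, role) (3 duplicate(s) eliminated) → {(Alpha, Helix), (Alpha, Nova), (Atlas, Helix), (Atlas, Nova), (Beta, Helix), (Beta, Nova), (Delta, Atlas), (Echo, Atlas)}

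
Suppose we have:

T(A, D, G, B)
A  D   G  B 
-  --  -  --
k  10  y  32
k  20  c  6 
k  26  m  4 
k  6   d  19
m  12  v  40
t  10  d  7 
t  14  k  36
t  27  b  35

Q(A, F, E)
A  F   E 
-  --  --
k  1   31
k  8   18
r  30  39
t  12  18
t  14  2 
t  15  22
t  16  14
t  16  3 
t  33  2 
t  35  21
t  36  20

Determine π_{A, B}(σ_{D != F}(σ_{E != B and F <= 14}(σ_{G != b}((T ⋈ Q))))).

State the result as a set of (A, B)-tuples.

{(k, 19), (k, 32), (k, 4), (k, 6), (t, 36), (t, 7)}

T ⋈ Q (natural join on A): {(k, 10, y, 32, 1, 31), (k, 10, y, 32, 8, 18), (k, 20, c, 6, 1, 31), (k, 20, c, 6, 8, 18), (k, 26, m, 4, 1, 31), (k, 26, m, 4, 8, 18), (k, 6, d, 19, 1, 31), (k, 6, d, 19, 8, 18), (t, 10, d, 7, 12, 18), (t, 10, d, 7, 14, 2), (t, 10, d, 7, 15, 22), (t, 10, d, 7, 16, 14), (t, 10, d, 7, 16, 3), (t, 10, d, 7, 33, 2), (t, 10, d, 7, 35, 21), (t, 10, d, 7, 36, 20), (t, 14, k, 36, 12, 18), (t, 14, k, 36, 14, 2), (t, 14, k, 36, 15, 22), (t, 14, k, 36, 16, 14), (t, 14, k, 36, 16, 3), (t, 14, k, 36, 33, 2), (t, 14, k, 36, 35, 21), (t, 14, k, 36, 36, 20), (t, 27, b, 35, 12, 18), (t, 27, b, 35, 14, 2), (t, 27, b, 35, 15, 22), (t, 27, b, 35, 16, 14), (t, 27, b, 35, 16, 3), (t, 27, b, 35, 33, 2), (t, 27, b, 35, 35, 21), (t, 27, b, 35, 36, 20)}
Selection G != b: {(k, 10, y, 32, 1, 31), (k, 10, y, 32, 8, 18), (k, 20, c, 6, 1, 31), (k, 20, c, 6, 8, 18), (k, 26, m, 4, 1, 31), (k, 26, m, 4, 8, 18), (k, 6, d, 19, 1, 31), (k, 6, d, 19, 8, 18), (t, 10, d, 7, 12, 18), (t, 10, d, 7, 14, 2), (t, 10, d, 7, 15, 22), (t, 10, d, 7, 16, 14), (t, 10, d, 7, 16, 3), (t, 10, d, 7, 33, 2), (t, 10, d, 7, 35, 21), (t, 10, d, 7, 36, 20), (t, 14, k, 36, 12, 18), (t, 14, k, 36, 14, 2), (t, 14, k, 36, 15, 22), (t, 14, k, 36, 16, 14), (t, 14, k, 36, 16, 3), (t, 14, k, 36, 33, 2), (t, 14, k, 36, 35, 21), (t, 14, k, 36, 36, 20)}
Selection E != B and F <= 14: {(k, 10, y, 32, 1, 31), (k, 10, y, 32, 8, 18), (k, 20, c, 6, 1, 31), (k, 20, c, 6, 8, 18), (k, 26, m, 4, 1, 31), (k, 26, m, 4, 8, 18), (k, 6, d, 19, 1, 31), (k, 6, d, 19, 8, 18), (t, 10, d, 7, 12, 18), (t, 10, d, 7, 14, 2), (t, 14, k, 36, 12, 18), (t, 14, k, 36, 14, 2)}
Selection D != F: {(k, 10, y, 32, 1, 31), (k, 10, y, 32, 8, 18), (k, 20, c, 6, 1, 31), (k, 20, c, 6, 8, 18), (k, 26, m, 4, 1, 31), (k, 26, m, 4, 8, 18), (k, 6, d, 19, 1, 31), (k, 6, d, 19, 8, 18), (t, 10, d, 7, 12, 18), (t, 10, d, 7, 14, 2), (t, 14, k, 36, 12, 18)}
Keep only column(s) A, B (5 duplicate(s) eliminated): {(k, 19), (k, 32), (k, 4), (k, 6), (t, 36), (t, 7)}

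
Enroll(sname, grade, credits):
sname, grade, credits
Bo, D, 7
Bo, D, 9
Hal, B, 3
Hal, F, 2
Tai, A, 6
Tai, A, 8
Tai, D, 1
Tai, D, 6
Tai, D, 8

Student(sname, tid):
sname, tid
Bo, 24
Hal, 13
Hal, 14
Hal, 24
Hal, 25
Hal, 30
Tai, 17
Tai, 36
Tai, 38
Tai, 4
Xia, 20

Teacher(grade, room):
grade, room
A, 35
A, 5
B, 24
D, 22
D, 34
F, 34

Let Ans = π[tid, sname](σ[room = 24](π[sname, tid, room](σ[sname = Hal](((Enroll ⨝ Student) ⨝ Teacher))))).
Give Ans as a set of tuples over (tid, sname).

{(13, Hal), (14, Hal), (24, Hal), (25, Hal), (30, Hal)}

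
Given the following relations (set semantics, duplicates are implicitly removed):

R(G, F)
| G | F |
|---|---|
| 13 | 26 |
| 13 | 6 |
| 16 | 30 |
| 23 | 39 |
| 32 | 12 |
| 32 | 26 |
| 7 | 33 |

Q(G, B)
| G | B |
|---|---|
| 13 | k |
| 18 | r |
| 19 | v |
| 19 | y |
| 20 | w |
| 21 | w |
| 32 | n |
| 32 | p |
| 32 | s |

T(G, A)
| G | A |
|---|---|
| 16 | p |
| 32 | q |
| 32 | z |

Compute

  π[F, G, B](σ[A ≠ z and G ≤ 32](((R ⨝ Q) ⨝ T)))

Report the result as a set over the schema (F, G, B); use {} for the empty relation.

{(12, 32, n), (12, 32, p), (12, 32, s), (26, 32, n), (26, 32, p), (26, 32, s)}

Joining R and Q on G yields {(13, 26, k), (13, 6, k), (32, 12, n), (32, 12, p), (32, 12, s), (32, 26, n), (32, 26, p), (32, 26, s)}.
Joining (R ⨝ Q) and T on G yields {(32, 12, n, q), (32, 12, n, z), (32, 12, p, q), (32, 12, p, z), (32, 12, s, q), (32, 12, s, z), (32, 26, n, q), (32, 26, n, z), (32, 26, p, q), (32, 26, p, z), (32, 26, s, q), (32, 26, s, z)}.
Filtering on A ≠ z and G ≤ 32 leaves {(32, 12, n, q), (32, 12, p, q), (32, 12, s, q), (32, 26, n, q), (32, 26, p, q), (32, 26, s, q)}.
Keep only column(s) F, G, B: {(12, 32, n), (12, 32, p), (12, 32, s), (26, 32, n), (26, 32, p), (26, 32, s)}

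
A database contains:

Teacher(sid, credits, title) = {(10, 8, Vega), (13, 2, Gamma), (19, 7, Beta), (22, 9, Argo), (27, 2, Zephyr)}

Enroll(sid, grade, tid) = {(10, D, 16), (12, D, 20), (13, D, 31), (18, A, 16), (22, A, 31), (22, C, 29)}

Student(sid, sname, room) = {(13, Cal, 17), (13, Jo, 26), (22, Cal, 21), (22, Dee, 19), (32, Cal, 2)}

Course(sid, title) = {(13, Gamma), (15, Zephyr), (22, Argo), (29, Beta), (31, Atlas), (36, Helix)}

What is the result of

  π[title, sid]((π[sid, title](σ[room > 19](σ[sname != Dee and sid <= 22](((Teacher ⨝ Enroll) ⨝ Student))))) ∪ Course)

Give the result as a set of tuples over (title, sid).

{(Argo, 22), (Atlas, 31), (Beta, 29), (Gamma, 13), (Helix, 36), (Zephyr, 15)}

Natural join on sid: {(10, 8, Vega, D, 16), (13, 2, Gamma, D, 31), (22, 9, Argo, A, 31), (22, 9, Argo, C, 29)}
Natural join on sid: {(13, 2, Gamma, D, 31, Cal, 17), (13, 2, Gamma, D, 31, Jo, 26), (22, 9, Argo, A, 31, Cal, 21), (22, 9, Argo, A, 31, Dee, 19), (22, 9, Argo, C, 29, Cal, 21), (22, 9, Argo, C, 29, Dee, 19)}
Apply σ_{sname != Dee and sid <= 22}; surviving tuples: {(13, 2, Gamma, D, 31, Cal, 17), (13, 2, Gamma, D, 31, Jo, 26), (22, 9, Argo, A, 31, Cal, 21), (22, 9, Argo, C, 29, Cal, 21)}
Apply σ_{room > 19}; surviving tuples: {(13, 2, Gamma, D, 31, Jo, 26), (22, 9, Argo, A, 31, Cal, 21), (22, 9, Argo, C, 29, Cal, 21)}
π_{sid, title} gives {(13, Gamma), (22, Argo)} (1 duplicate(s) eliminated).
Set union of the two operands is {(13, Gamma), (15, Zephyr), (22, Argo), (29, Beta), (31, Atlas), (36, Helix)}.
π_{title, sid} gives {(Argo, 22), (Atlas, 31), (Beta, 29), (Gamma, 13), (Helix, 36), (Zephyr, 15)}.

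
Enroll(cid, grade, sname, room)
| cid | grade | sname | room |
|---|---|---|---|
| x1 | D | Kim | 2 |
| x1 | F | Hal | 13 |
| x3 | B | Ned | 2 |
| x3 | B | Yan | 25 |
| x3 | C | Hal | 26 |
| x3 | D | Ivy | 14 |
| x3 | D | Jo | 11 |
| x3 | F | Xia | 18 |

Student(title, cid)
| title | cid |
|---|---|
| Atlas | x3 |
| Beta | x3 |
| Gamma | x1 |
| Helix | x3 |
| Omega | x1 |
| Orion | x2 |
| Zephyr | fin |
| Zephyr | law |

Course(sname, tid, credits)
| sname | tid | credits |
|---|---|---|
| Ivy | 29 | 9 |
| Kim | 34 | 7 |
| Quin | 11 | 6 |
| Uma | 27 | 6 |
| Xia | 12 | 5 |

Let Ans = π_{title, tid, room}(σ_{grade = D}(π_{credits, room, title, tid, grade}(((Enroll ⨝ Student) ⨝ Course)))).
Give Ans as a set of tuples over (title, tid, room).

{(Atlas, 29, 14), (Beta, 29, 14), (Gamma, 34, 2), (Helix, 29, 14), (Omega, 34, 2)}

Natural join on cid: {(x1, D, Kim, 2, Gamma), (x1, D, Kim, 2, Omega), (x1, F, Hal, 13, Gamma), (x1, F, Hal, 13, Omega), (x3, B, Ned, 2, Atlas), (x3, B, Ned, 2, Beta), (x3, B, Ned, 2, Helix), (x3, B, Yan, 25, Atlas), (x3, B, Yan, 25, Beta), (x3, B, Yan, 25, Helix), (x3, C, Hal, 26, Atlas), (x3, C, Hal, 26, Beta), (x3, C, Hal, 26, Helix), (x3, D, Ivy, 14, Atlas), (x3, D, Ivy, 14, Beta), (x3, D, Ivy, 14, Helix), (x3, D, Jo, 11, Atlas), (x3, D, Jo, 11, Beta), (x3, D, Jo, 11, Helix), (x3, F, Xia, 18, Atlas), (x3, F, Xia, 18, Beta), (x3, F, Xia, 18, Helix)}
Natural join on sname: {(x1, D, Kim, 2, Gamma, 34, 7), (x1, D, Kim, 2, Omega, 34, 7), (x3, D, Ivy, 14, Atlas, 29, 9), (x3, D, Ivy, 14, Beta, 29, 9), (x3, D, Ivy, 14, Helix, 29, 9), (x3, F, Xia, 18, Atlas, 12, 5), (x3, F, Xia, 18, Beta, 12, 5), (x3, F, Xia, 18, Helix, 12, 5)}
π_{credits, room, title, tid, grade} gives {(5, 18, Atlas, 12, F), (5, 18, Beta, 12, F), (5, 18, Helix, 12, F), (7, 2, Gamma, 34, D), (7, 2, Omega, 34, D), (9, 14, Atlas, 29, D), (9, 14, Beta, 29, D), (9, 14, Helix, 29, D)}.
σ[grade = D]: keep tuples satisfying grade = D → {(7, 2, Gamma, 34, D), (7, 2, Omega, 34, D), (9, 14, Atlas, 29, D), (9, 14, Beta, 29, D), (9, 14, Helix, 29, D)}
π_{title, tid, room} gives {(Atlas, 29, 14), (Beta, 29, 14), (Gamma, 34, 2), (Helix, 29, 14), (Omega, 34, 2)}.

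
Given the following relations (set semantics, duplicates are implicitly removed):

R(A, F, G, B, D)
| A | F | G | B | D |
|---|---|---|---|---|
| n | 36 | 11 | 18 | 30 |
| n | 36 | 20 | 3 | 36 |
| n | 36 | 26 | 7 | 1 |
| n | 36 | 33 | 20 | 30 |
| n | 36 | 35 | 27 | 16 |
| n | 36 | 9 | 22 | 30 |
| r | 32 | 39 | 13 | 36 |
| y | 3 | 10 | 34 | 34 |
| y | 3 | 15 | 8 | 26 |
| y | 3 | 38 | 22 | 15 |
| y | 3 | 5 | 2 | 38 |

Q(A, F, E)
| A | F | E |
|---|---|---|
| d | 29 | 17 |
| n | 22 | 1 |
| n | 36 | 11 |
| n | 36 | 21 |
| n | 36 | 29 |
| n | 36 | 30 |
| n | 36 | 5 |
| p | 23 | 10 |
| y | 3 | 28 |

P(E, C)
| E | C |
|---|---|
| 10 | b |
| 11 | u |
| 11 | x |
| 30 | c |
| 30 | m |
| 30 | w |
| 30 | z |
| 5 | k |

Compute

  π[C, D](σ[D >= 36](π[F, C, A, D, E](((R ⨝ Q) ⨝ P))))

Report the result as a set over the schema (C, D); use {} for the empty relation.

R ⋈ Q (natural join on A, F): {(n, 36, 11, 18, 30, 11), (n, 36, 11, 18, 30, 21), (n, 36, 11, 18, 30, 29), (n, 36, 11, 18, 30, 30), (n, 36, 11, 18, 30, 5), (n, 36, 20, 3, 36, 11), (n, 36, 20, 3, 36, 21), (n, 36, 20, 3, 36, 29), (n, 36, 20, 3, 36, 30), (n, 36, 20, 3, 36, 5), (n, 36, 26, 7, 1, 11), (n, 36, 26, 7, 1, 21), (n, 36, 26, 7, 1, 29), (n, 36, 26, 7, 1, 30), (n, 36, 26, 7, 1, 5), (n, 36, 33, 20, 30, 11), (n, 36, 33, 20, 30, 21), (n, 36, 33, 20, 30, 29), (n, 36, 33, 20, 30, 30), (n, 36, 33, 20, 30, 5), (n, 36, 35, 27, 16, 11), (n, 36, 35, 27, 16, 21), (n, 36, 35, 27, 16, 29), (n, 36, 35, 27, 16, 30), (n, 36, 35, 27, 16, 5), (n, 36, 9, 22, 30, 11), (n, 36, 9, 22, 30, 21), (n, 36, 9, 22, 30, 29), (n, 36, 9, 22, 30, 30), (n, 36, 9, 22, 30, 5), (y, 3, 10, 34, 34, 28), (y, 3, 15, 8, 26, 28), (y, 3, 38, 22, 15, 28), (y, 3, 5, 2, 38, 28)}
(R ⨝ Q) ⋈ P (natural join on E): {(n, 36, 11, 18, 30, 11, u), (n, 36, 11, 18, 30, 11, x), (n, 36, 11, 18, 30, 30, c), (n, 36, 11, 18, 30, 30, m), (n, 36, 11, 18, 30, 30, w), (n, 36, 11, 18, 30, 30, z), (n, 36, 11, 18, 30, 5, k), (n, 36, 20, 3, 36, 11, u), (n, 36, 20, 3, 36, 11, x), (n, 36, 20, 3, 36, 30, c), (n, 36, 20, 3, 36, 30, m), (n, 36, 20, 3, 36, 30, w), (n, 36, 20, 3, 36, 30, z), (n, 36, 20, 3, 36, 5, k), (n, 36, 26, 7, 1, 11, u), (n, 36, 26, 7, 1, 11, x), (n, 36, 26, 7, 1, 30, c), (n, 36, 26, 7, 1, 30, m), (n, 36, 26, 7, 1, 30, w), (n, 36, 26, 7, 1, 30, z), (n, 36, 26, 7, 1, 5, k), (n, 36, 33, 20, 30, 11, u), (n, 36, 33, 20, 30, 11, x), (n, 36, 33, 20, 30, 30, c), (n, 36, 33, 20, 30, 30, m), (n, 36, 33, 20, 30, 30, w), (n, 36, 33, 20, 30, 30, z), (n, 36, 33, 20, 30, 5, k), (n, 36, 35, 27, 16, 11, u), (n, 36, 35, 27, 16, 11, x), (n, 36, 35, 27, 16, 30, c), (n, 36, 35, 27, 16, 30, m), (n, 36, 35, 27, 16, 30, w), (n, 36, 35, 27, 16, 30, z), (n, 36, 35, 27, 16, 5, k), (n, 36, 9, 22, 30, 11, u), (n, 36, 9, 22, 30, 11, x), (n, 36, 9, 22, 30, 30, c), (n, 36, 9, 22, 30, 30, m), (n, 36, 9, 22, 30, 30, w), (n, 36, 9, 22, 30, 30, z), (n, 36, 9, 22, 30, 5, k)}
π_{F, C, A, D, E} gives {(36, c, n, 1, 30), (36, c, n, 16, 30), (36, c, n, 30, 30), (36, c, n, 36, 30), (36, k, n, 1, 5), (36, k, n, 16, 5), (36, k, n, 30, 5), (36, k, n, 36, 5), (36, m, n, 1, 30), (36, m, n, 16, 30), (36, m, n, 30, 30), (36, m, n, 36, 30), (36, u, n, 1, 11), (36, u, n, 16, 11), (36, u, n, 30, 11), (36, u, n, 36, 11), (36, w, n, 1, 30), (36, w, n, 16, 30), (36, w, n, 30, 30), (36, w, n, 36, 30), (36, x, n, 1, 11), (36, x, n, 16, 11), (36, x, n, 30, 11), (36, x, n, 36, 11), (36, z, n, 1, 30), (36, z, n, 16, 30), (36, z, n, 30, 30), (36, z, n, 36, 30)} (14 duplicate(s) eliminated).
σ[D >= 36]: keep tuples satisfying D >= 36 → {(36, c, n, 36, 30), (36, k, n, 36, 5), (36, m, n, 36, 30), (36, u, n, 36, 11), (36, w, n, 36, 30), (36, x, n, 36, 11), (36, z, n, 36, 30)}
π_{C, D} gives {(c, 36), (k, 36), (m, 36), (u, 36), (w, 36), (x, 36), (z, 36)}.

{(c, 36), (k, 36), (m, 36), (u, 36), (w, 36), (x, 36), (z, 36)}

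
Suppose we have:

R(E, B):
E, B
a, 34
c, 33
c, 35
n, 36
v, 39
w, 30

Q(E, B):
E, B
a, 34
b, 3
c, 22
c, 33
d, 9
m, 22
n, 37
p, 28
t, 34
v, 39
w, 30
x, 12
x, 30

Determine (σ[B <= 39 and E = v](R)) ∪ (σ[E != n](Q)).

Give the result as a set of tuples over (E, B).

Apply σ_{B <= 39 and E = v}; surviving tuples: {(v, 39)}
Apply σ_{E != n}; surviving tuples: {(a, 34), (b, 3), (c, 22), (c, 33), (d, 9), (m, 22), (p, 28), (t, 34), (v, 39), (w, 30), (x, 12), (x, 30)}
Union: {(v, 39)} with {(a, 34), (b, 3), (c, 22), (c, 33), (d, 9), (m, 22), (p, 28), (t, 34), (v, 39), (w, 30), (x, 12), (x, 30)} → {(a, 34), (b, 3), (c, 22), (c, 33), (d, 9), (m, 22), (p, 28), (t, 34), (v, 39), (w, 30), (x, 12), (x, 30)}

{(a, 34), (b, 3), (c, 22), (c, 33), (d, 9), (m, 22), (p, 28), (t, 34), (v, 39), (w, 30), (x, 12), (x, 30)}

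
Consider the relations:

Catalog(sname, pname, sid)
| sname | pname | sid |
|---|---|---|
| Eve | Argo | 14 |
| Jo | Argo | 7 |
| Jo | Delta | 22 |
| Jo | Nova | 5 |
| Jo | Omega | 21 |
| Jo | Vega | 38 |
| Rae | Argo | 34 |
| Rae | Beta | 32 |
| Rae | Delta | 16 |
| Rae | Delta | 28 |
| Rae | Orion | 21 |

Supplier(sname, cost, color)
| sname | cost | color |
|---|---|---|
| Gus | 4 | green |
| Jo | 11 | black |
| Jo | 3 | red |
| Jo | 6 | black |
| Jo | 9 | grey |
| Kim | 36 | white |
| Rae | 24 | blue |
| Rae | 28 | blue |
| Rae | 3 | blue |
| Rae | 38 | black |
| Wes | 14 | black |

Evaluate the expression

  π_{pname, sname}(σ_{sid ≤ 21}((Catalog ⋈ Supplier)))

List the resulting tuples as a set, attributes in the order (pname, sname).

{(Argo, Jo), (Delta, Rae), (Nova, Jo), (Omega, Jo), (Orion, Rae)}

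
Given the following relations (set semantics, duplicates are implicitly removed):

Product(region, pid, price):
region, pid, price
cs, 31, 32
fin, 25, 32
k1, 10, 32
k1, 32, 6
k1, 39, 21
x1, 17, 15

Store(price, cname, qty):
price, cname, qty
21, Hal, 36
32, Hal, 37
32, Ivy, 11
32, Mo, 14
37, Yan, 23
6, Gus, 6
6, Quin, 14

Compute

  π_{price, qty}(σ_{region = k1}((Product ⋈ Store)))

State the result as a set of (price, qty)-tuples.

{(21, 36), (32, 11), (32, 14), (32, 37), (6, 14), (6, 6)}

Natural join on price: {(cs, 31, 32, Hal, 37), (cs, 31, 32, Ivy, 11), (cs, 31, 32, Mo, 14), (fin, 25, 32, Hal, 37), (fin, 25, 32, Ivy, 11), (fin, 25, 32, Mo, 14), (k1, 10, 32, Hal, 37), (k1, 10, 32, Ivy, 11), (k1, 10, 32, Mo, 14), (k1, 32, 6, Gus, 6), (k1, 32, 6, Quin, 14), (k1, 39, 21, Hal, 36)}
Apply σ_{region = k1}; surviving tuples: {(k1, 10, 32, Hal, 37), (k1, 10, 32, Ivy, 11), (k1, 10, 32, Mo, 14), (k1, 32, 6, Gus, 6), (k1, 32, 6, Quin, 14), (k1, 39, 21, Hal, 36)}
Projecting to price, qty: {(21, 36), (32, 11), (32, 14), (32, 37), (6, 14), (6, 6)}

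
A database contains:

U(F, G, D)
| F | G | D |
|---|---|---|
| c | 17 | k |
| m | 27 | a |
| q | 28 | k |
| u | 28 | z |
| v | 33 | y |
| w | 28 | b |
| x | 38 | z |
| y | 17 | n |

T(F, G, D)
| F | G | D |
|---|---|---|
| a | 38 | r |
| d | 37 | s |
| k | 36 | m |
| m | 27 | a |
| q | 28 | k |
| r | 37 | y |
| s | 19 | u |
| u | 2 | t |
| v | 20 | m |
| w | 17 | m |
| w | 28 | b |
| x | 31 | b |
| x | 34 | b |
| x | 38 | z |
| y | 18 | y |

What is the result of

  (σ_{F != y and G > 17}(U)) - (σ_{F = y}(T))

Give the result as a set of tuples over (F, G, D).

{(m, 27, a), (q, 28, k), (u, 28, z), (v, 33, y), (w, 28, b), (x, 38, z)}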